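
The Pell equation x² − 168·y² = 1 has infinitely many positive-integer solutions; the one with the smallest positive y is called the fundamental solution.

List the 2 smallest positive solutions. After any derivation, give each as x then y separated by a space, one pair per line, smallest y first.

√168 → a₀=12, period (1,24); ℓ=2 even so k=1
step 0: (12, 1)  from 12·(1,0) + (0,1)
step 1: (13, 1)  from 1·(12,1) + (1,0)
fundamental: x₁=13, y₁=1  (since 169 − 168·1 = 1)
(13+1√168)^2 = 337 + 26√168

13 1
337 26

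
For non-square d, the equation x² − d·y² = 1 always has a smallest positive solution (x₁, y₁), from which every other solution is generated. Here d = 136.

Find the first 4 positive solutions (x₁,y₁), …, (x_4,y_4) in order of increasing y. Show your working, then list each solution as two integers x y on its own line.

[11; 1,1,1,22] for √136; ℓ=4 ⇒ convergent index 3
step 0: (11, 1)  from 11·(1,0) + (0,1)
…
step 2: (23, 2)  from 1·(12,1) + (11,1)
step 3: (35, 3)  from 1·(23,2) + (12,1)
fundamental: x₁=35, y₁=3  (since 1225 − 136·9 = 1)
(x_2, y_2) = (35·35 + 136·3·3, 35·3 + 3·35) = (2449, 210)
(x_3, y_3) = (35·2449 + 136·3·210, 35·210 + 3·2449) = (171395, 14697)
(x_4, y_4) = (35·171395 + 136·3·14697, 35·14697 + 3·171395) = (11995201, 1028580)

35 3
2449 210
171395 14697
11995201 1028580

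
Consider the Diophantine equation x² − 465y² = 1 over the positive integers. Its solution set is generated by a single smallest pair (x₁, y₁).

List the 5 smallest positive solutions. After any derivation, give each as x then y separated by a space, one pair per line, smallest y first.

[21; 1,1,3,2,2,2,3,1,1,42] for √465; ℓ=10 ⇒ convergent index 9
i=0: a=21 ⇒ p=21, q=1
i=1: a=1 ⇒ p=22, q=1
i=2: a=1 ⇒ p=43, q=2
…
i=5: a=2 ⇒ p=841, q=39
…
i=7: a=3 ⇒ p=6922, q=321
i=8: a=1 ⇒ p=8949, q=415
i=9: a=1 ⇒ p=15871, q=736
(x₁, y₁) = (15871, 736);  15871² − 465·736² = 1 ✓
k=2:  x_2 = 15871·15871+465·736·736 = 503777281,  y_2 = 15871·736+736·15871 = 23362112
k=3:  x_3 = 15871·503777281+465·736·23362112 = 15990898437631,  y_3 = 15871·23362112+736·503777281 = 741560158368
k=4:  x_4 = 15871·15990898437631+465·736·741560158368 = 507583097703505921,  y_4 = 15871·741560158368+736·15990898437631 = 23538602523554944
k=5:  x_5 = 15871·507583097703505921+465·736·23538602523554944 = 16111702671313786506751,  y_5 = 15871·23538602523554944+736·507583097703505921 = 747162320561120874080

15871 736
503777281 23362112
15990898437631 741560158368
507583097703505921 23538602523554944
16111702671313786506751 747162320561120874080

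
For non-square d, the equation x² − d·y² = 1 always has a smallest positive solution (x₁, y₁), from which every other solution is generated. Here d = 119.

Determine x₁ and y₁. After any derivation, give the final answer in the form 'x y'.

120 11

√119 → a₀=10, period (1,9,1,20); ℓ=4 even so k=3
step 0: (10, 1)  from 10·(1,0) + (0,1)
step 1: (11, 1)  from 1·(10,1) + (1,0)
step 2: (109, 10)  from 9·(11,1) + (10,1)
step 3: (120, 11)  from 1·(109,10) + (11,1)
→ (120, 11).  Check: 120²=14400, 119·11²=14399, difference 1.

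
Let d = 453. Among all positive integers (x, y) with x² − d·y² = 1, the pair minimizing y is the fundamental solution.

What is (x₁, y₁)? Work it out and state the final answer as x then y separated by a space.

d=453: √d = [21; 3,1,1,10,14,10,1,1,3,42] (ℓ=10, even), read p_9/q_9
step 0: (21, 1)  from 21·(1,0) + (0,1)
…
step 2: (85, 4)  from 1·(64,3) + (21,1)
…
step 4: (1575, 74)  from 10·(149,7) + (85,4)
…
step 7: (245764, 11547)  from 1·(223565,10504) + (22199,1043)
step 8: (469329, 22051)  from 1·(245764,11547) + (223565,10504)
step 9: (1653751, 77700)  from 3·(469329,22051) + (245764,11547)
fundamental: x₁=1653751, y₁=77700  (since 2734892370001 − 453·6037290000 = 1)

1653751 77700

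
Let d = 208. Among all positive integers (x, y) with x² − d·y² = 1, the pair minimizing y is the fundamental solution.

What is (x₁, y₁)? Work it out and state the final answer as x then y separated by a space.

[14; 2,2,1,2,2,28] for √208; ℓ=6 ⇒ convergent index 5
i=0: a=14 ⇒ p=14, q=1
i=1: a=2 ⇒ p=29, q=2
…
i=4: a=2 ⇒ p=274, q=19
i=5: a=2 ⇒ p=649, q=45
(x₁, y₁) = (649, 45);  649² − 208·45² = 1 ✓

649 45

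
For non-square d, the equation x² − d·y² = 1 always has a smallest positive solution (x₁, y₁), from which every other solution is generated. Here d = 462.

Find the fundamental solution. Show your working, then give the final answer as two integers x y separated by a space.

√462 → a₀=21, period (2,42); ℓ=2 even so k=1
step 0: (21, 1)  from 21·(1,0) + (0,1)
step 1: (43, 2)  from 2·(21,1) + (1,0)
fundamental: x₁=43, y₁=2  (since 1849 − 462·4 = 1)

43 2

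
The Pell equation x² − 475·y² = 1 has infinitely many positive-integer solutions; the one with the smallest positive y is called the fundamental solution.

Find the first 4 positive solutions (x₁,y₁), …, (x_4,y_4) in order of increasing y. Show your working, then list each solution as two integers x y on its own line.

57799 2652
6681448801 306565896
772362118440199 35438404443156
89283516160768675201 4096608676513381392

[21; 1,3,1,6,2,6,1,3,1,42] for √475; ℓ=10 ⇒ convergent index 9
i=0: a=21 ⇒ p=21, q=1
i=1: a=1 ⇒ p=22, q=1
i=2: a=3 ⇒ p=87, q=4
i=3: a=1 ⇒ p=109, q=5
…
i=5: a=2 ⇒ p=1591, q=73
i=6: a=6 ⇒ p=10287, q=472
…
i=8: a=3 ⇒ p=45921, q=2107
i=9: a=1 ⇒ p=57799, q=2652
fundamental: x₁=57799, y₁=2652  (since 3340724401 − 475·7033104 = 1)
n=2: (57799,2652)∘(57799,2652) = (57799·57799+475·2652·2652, 57799·2652+2652·57799) = (6681448801,306565896)
n=3: (6681448801,306565896)∘(57799,2652) = (57799·6681448801+475·2652·306565896, 57799·306565896+2652·6681448801) = (772362118440199,35438404443156)
n=4: (772362118440199,35438404443156)∘(57799,2652) = (57799·772362118440199+475·2652·35438404443156, 57799·35438404443156+2652·772362118440199) = (89283516160768675201,4096608676513381392)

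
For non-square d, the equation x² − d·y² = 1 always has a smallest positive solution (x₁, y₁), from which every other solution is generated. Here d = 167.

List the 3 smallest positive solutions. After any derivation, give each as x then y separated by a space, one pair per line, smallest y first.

168 13
56447 4368
18966024 1467635

[12; 1,11,1,24] for √167; ℓ=4 ⇒ convergent index 3
i=0: a=12 ⇒ p=12, q=1
i=1: a=1 ⇒ p=13, q=1
i=2: a=11 ⇒ p=155, q=12
i=3: a=1 ⇒ p=168, q=13
→ (168, 13).  Check: 168²=28224, 167·13²=28223, difference 1.
k=2:  x_2 = 168·168+167·13·13 = 56447,  y_2 = 168·13+13·168 = 4368
k=3:  x_3 = 168·56447+167·13·4368 = 18966024,  y_3 = 168·4368+13·56447 = 1467635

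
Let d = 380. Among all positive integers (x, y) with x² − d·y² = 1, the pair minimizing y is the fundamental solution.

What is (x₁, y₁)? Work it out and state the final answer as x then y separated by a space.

√380 = [19; 2,38, …], period ℓ=2 (even) → k=1
step 0: (19, 1)  from 19·(1,0) + (0,1)
step 1: (39, 2)  from 2·(19,1) + (1,0)
fundamental: x₁=39, y₁=2  (since 1521 − 380·4 = 1)

39 2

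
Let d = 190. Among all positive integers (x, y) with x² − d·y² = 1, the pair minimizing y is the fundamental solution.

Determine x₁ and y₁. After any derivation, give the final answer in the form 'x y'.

52021 3774

√190 → a₀=13, period (1,3,1,1,1,…,3,1,26); ℓ=14 even so k=13
a_0=13:  p_0=13·1+0=13,  q_0=13·0+1=1
a_1=1:  p_1=1·13+1=14,  q_1=1·1+0=1
a_2=3:  p_2=3·14+13=55,  q_2=3·1+1=4
a_3=1:  p_3=1·55+14=69,  q_3=1·4+1=5
a_4=1:  p_4=1·69+55=124,  q_4=1·5+4=9
a_5=1:  p_5=1·124+69=193,  q_5=1·9+5=14
a_6=2:  p_6=2·193+124=510,  q_6=2·14+9=37
a_7=2:  p_7=2·510+193=1213,  q_7=2·37+14=88
a_8=2:  p_8=2·1213+510=2936,  q_8=2·88+37=213
a_9=1:  p_9=1·2936+1213=4149,  q_9=1·213+88=301
…
a_12=3:  p_12=3·11234+7085=40787,  q_12=3·815+514=2959
a_13=1:  p_13=1·40787+11234=52021,  q_13=1·2959+815=3774
→ (52021, 3774).  Check: 52021²=2706184441, 190·3774²=2706184440, difference 1.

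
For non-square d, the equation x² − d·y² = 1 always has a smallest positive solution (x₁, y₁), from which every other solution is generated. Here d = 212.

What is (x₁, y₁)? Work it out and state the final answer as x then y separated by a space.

[14; 1,1,3,1,1,…,1,1,28] for √212; ℓ=14 ⇒ convergent index 13
a_0=14:  p_0=14·1+0=14,  q_0=14·0+1=1
a_1=1:  p_1=1·14+1=15,  q_1=1·1+0=1
…
a_6=1:  p_6=1·233+131=364,  q_6=1·16+9=25
…
a_9=1:  p_9=1·2781+2417=5198,  q_9=1·191+166=357
…
a_12=1:  p_12=1·29135+7979=37114,  q_12=1·2001+548=2549
a_13=1:  p_13=1·37114+29135=66249,  q_13=1·2549+2001=4550
(x₁, y₁) = (66249, 4550);  66249² − 212·4550² = 1 ✓

66249 4550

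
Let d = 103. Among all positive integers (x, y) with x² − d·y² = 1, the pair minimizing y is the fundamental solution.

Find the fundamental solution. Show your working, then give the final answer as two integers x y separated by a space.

[10; 6,1,2,1,1,9,1,1,2,1,6,20] for √103; ℓ=12 ⇒ convergent index 11
i=0: a=10 ⇒ p=10, q=1
i=1: a=6 ⇒ p=61, q=6
…
i=4: a=1 ⇒ p=274, q=27
i=5: a=1 ⇒ p=477, q=47
i=6: a=9 ⇒ p=4567, q=450
…
i=9: a=2 ⇒ p=24266, q=2391
i=10: a=1 ⇒ p=33877, q=3338
i=11: a=6 ⇒ p=227528, q=22419
→ (227528, 22419).  Check: 227528²=51768990784, 103·22419²=51768990783, difference 1.

227528 22419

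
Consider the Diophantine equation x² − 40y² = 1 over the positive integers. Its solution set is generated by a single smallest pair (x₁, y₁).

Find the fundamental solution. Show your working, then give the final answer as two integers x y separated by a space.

d=40: √d = [6; 3,12] (ℓ=2, even), read p_1/q_1
step 0: (6, 1)  from 6·(1,0) + (0,1)
step 1: (19, 3)  from 3·(6,1) + (1,0)
(x₁, y₁) = (19, 3);  19² − 40·3² = 1 ✓

19 3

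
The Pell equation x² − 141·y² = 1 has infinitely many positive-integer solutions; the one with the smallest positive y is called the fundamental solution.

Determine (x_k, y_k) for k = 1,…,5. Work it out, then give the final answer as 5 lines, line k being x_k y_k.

[11; 1,6,1,22] for √141; ℓ=4 ⇒ convergent index 3
step 0: (11, 1)  from 11·(1,0) + (0,1)
…
step 2: (83, 7)  from 6·(12,1) + (11,1)
step 3: (95, 8)  from 1·(83,7) + (12,1)
→ (95, 8).  Check: 95²=9025, 141·8²=9024, difference 1.
n=2: (95,8)∘(95,8) = (95·95+141·8·8, 95·8+8·95) = (18049,1520)
n=3: (18049,1520)∘(95,8) = (95·18049+141·8·1520, 95·1520+8·18049) = (3429215,288792)
n=4: (3429215,288792)∘(95,8) = (95·3429215+141·8·288792, 95·288792+8·3429215) = (651532801,54868960)
n=5: (651532801,54868960)∘(95,8) = (95·651532801+141·8·54868960, 95·54868960+8·651532801) = (123787802975,10424813608)

95 8
18049 1520
3429215 288792
651532801 54868960
123787802975 10424813608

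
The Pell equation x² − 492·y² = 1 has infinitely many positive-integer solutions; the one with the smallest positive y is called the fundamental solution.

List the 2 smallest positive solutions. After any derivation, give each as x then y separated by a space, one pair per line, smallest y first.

√492 → a₀=22, period (5,1,1,10,1,1,5,44); ℓ=8 even so k=7
step 0: (22, 1)  from 22·(1,0) + (0,1)
…
step 6: (5390, 243)  from 1·(2817,127) + (2573,116)
step 7: (29767, 1342)  from 5·(5390,243) + (2817,127)
→ (29767, 1342).  Check: 29767²=886074289, 492·1342²=886074288, difference 1.
(29767+1342√492)^2 = 1772148577 + 79894628√492

29767 1342
1772148577 79894628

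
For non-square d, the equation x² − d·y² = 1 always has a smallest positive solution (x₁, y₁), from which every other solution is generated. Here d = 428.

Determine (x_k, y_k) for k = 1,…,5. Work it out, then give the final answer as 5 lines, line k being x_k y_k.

√428 → a₀=20, period (1,2,4,1,5,10,5,1,4,2,1,40); ℓ=12 even so k=11
a_0=20:  p_0=20·1+0=20,  q_0=20·0+1=1
…
a_2=2:  p_2=2·21+20=62,  q_2=2·1+1=3
a_3=4:  p_3=4·62+21=269,  q_3=4·3+1=13
a_4=1:  p_4=1·269+62=331,  q_4=1·13+3=16
a_5=5:  p_5=5·331+269=1924,  q_5=5·16+13=93
a_6=10:  p_6=10·1924+331=19571,  q_6=10·93+16=946
a_7=5:  p_7=5·19571+1924=99779,  q_7=5·946+93=4823
a_8=1:  p_8=1·99779+19571=119350,  q_8=1·4823+946=5769
a_9=4:  p_9=4·119350+99779=577179,  q_9=4·5769+4823=27899
a_10=2:  p_10=2·577179+119350=1273708,  q_10=2·27899+5769=61567
a_11=1:  p_11=1·1273708+577179=1850887,  q_11=1·61567+27899=89466
(x₁, y₁) = (1850887, 89466);  1850887² − 428·89466² = 1 ✓
(1850887+89466√428)^2 = 6851565373537 + 331182912684√428
(1850887+89466√428)^3 = 25362946559057703751 + 1225964295417811950√428
(1850887+89466√428)^4 = 93887896135702420679780737 + 4538242753705644230486616√428
(1850887+89466√428)^5 = 347551772829818329662915600223687 + 16799549031354731501369944644834√428

1850887 89466
6851565373537 331182912684
25362946559057703751 1225964295417811950
93887896135702420679780737 4538242753705644230486616
347551772829818329662915600223687 16799549031354731501369944644834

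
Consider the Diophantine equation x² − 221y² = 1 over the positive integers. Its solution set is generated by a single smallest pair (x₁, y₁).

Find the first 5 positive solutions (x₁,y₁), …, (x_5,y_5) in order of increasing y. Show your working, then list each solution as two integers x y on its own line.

[14; 1,6,2,6,1,28] for √221; ℓ=6 ⇒ convergent index 5
a_0=14:  p_0=14·1+0=14,  q_0=14·0+1=1
a_1=1:  p_1=1·14+1=15,  q_1=1·1+0=1
…
a_4=6:  p_4=6·223+104=1442,  q_4=6·15+7=97
a_5=1:  p_5=1·1442+223=1665,  q_5=1·97+15=112
(x₁, y₁) = (1665, 112);  1665² − 221·112² = 1 ✓
n=2: (1665,112)∘(1665,112) = (1665·1665+221·112·112, 1665·112+112·1665) = (5544449,372960)
n=3: (5544449,372960)∘(1665,112) = (1665·5544449+221·112·372960, 1665·372960+112·5544449) = (18463013505,1241956688)
n=4: (18463013505,1241956688)∘(1665,112) = (1665·18463013505+221·112·1241956688, 1665·1241956688+112·18463013505) = (61481829427201,4135715398080)
n=5: (61481829427201,4135715398080)∘(1665,112) = (1665·61481829427201+221·112·4135715398080, 1665·4135715398080+112·61481829427201) = (204734473529565825,13771931033649712)

1665 112
5544449 372960
18463013505 1241956688
61481829427201 4135715398080
204734473529565825 13771931033649712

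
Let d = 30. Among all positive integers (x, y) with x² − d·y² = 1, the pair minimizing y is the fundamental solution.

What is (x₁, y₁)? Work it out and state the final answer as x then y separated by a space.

11 2

√30 → a₀=5, period (2,10); ℓ=2 even so k=1
a_0=5:  p_0=5·1+0=5,  q_0=5·0+1=1
a_1=2:  p_1=2·5+1=11,  q_1=2·1+0=2
fundamental: x₁=11, y₁=2  (since 121 − 30·4 = 1)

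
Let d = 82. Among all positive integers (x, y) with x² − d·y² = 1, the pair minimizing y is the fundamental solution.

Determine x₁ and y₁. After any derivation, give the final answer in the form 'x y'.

163 18

√82 → a₀=9, period (18); ℓ=1 odd so k=1
k=0  a_k=9  p_k/q_k = 9/1
k=1  a_k=18  p_k/q_k = 163/18
fundamental: x₁=163, y₁=18  (since 26569 − 82·324 = 1)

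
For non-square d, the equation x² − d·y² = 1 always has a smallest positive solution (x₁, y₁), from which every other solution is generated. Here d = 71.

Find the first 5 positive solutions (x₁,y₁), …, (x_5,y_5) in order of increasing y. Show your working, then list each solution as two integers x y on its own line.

3480 413
24220799 2874480
168576757560 20006380387
1173294208396801 139244404619040
8166127521864977400 969141036142138013

√71 = [8; 2,2,1,7,1,2,2,16, …], period ℓ=8 (even) → k=7
a_0=8:  p_0=8·1+0=8,  q_0=8·0+1=1
a_1=2:  p_1=2·8+1=17,  q_1=2·1+0=2
a_2=2:  p_2=2·17+8=42,  q_2=2·2+1=5
a_3=1:  p_3=1·42+17=59,  q_3=1·5+2=7
a_4=7:  p_4=7·59+42=455,  q_4=7·7+5=54
a_5=1:  p_5=1·455+59=514,  q_5=1·54+7=61
a_6=2:  p_6=2·514+455=1483,  q_6=2·61+54=176
a_7=2:  p_7=2·1483+514=3480,  q_7=2·176+61=413
→ (3480, 413).  Check: 3480²=12110400, 71·413²=12110399, difference 1.
n=2: (3480,413)∘(3480,413) = (3480·3480+71·413·413, 3480·413+413·3480) = (24220799,2874480)
n=3: (24220799,2874480)∘(3480,413) = (3480·24220799+71·413·2874480, 3480·2874480+413·24220799) = (168576757560,20006380387)
n=4: (168576757560,20006380387)∘(3480,413) = (3480·168576757560+71·413·20006380387, 3480·20006380387+413·168576757560) = (1173294208396801,139244404619040)
n=5: (1173294208396801,139244404619040)∘(3480,413) = (3480·1173294208396801+71·413·139244404619040, 3480·139244404619040+413·1173294208396801) = (8166127521864977400,969141036142138013)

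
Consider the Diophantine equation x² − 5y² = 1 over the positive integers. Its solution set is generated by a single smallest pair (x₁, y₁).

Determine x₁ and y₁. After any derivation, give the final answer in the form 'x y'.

√5 = [2; 4, …], period ℓ=1 (odd) → k=1
a_0=2:  p_0=2·1+0=2,  q_0=2·0+1=1
a_1=4:  p_1=4·2+1=9,  q_1=4·1+0=4
(x₁, y₁) = (9, 4);  9² − 5·4² = 1 ✓

9 4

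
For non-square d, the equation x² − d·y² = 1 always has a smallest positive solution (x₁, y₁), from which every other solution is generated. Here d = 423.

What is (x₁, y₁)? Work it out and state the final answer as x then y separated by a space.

4607 224

[20; 1,1,3,4,3,1,1,40] for √423; ℓ=8 ⇒ convergent index 7
i=0: a=20 ⇒ p=20, q=1
…
i=2: a=1 ⇒ p=41, q=2
i=3: a=3 ⇒ p=144, q=7
i=4: a=4 ⇒ p=617, q=30
…
i=6: a=1 ⇒ p=2612, q=127
i=7: a=1 ⇒ p=4607, q=224
fundamental: x₁=4607, y₁=224  (since 21224449 − 423·50176 = 1)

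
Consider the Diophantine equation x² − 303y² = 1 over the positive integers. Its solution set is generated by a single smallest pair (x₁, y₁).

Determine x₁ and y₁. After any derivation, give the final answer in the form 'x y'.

2524 145

√303 = [17; 2,2,5,2,2,34, …], period ℓ=6 (even) → k=5
step 0: (17, 1)  from 17·(1,0) + (0,1)
…
step 3: (470, 27)  from 5·(87,5) + (35,2)
step 4: (1027, 59)  from 2·(470,27) + (87,5)
step 5: (2524, 145)  from 2·(1027,59) + (470,27)
→ (2524, 145).  Check: 2524²=6370576, 303·145²=6370575, difference 1.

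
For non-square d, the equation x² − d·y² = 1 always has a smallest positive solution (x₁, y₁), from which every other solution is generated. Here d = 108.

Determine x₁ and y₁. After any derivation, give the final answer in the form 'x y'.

√108 → a₀=10, period (2,1,1,4,1,1,2,20); ℓ=8 even so k=7
k=0  a_k=10  p_k/q_k = 10/1
…
k=2  a_k=1  p_k/q_k = 31/3
k=3  a_k=1  p_k/q_k = 52/5
k=4  a_k=4  p_k/q_k = 239/23
…
k=6  a_k=1  p_k/q_k = 530/51
k=7  a_k=2  p_k/q_k = 1351/130
→ (1351, 130).  Check: 1351²=1825201, 108·130²=1825200, difference 1.

1351 130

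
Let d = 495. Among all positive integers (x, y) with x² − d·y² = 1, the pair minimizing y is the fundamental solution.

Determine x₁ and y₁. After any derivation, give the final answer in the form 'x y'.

√495 → a₀=22, period (4,44); ℓ=2 even so k=1
k=0  a_k=22  p_k/q_k = 22/1
k=1  a_k=4  p_k/q_k = 89/4
(x₁, y₁) = (89, 4);  89² − 495·4² = 1 ✓

89 4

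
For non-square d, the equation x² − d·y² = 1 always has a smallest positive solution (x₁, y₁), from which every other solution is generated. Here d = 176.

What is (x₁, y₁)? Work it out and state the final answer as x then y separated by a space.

d=176: √d = [13; 3,1,3,26] (ℓ=4, even), read p_3/q_3
k=0  a_k=13  p_k/q_k = 13/1
…
k=2  a_k=1  p_k/q_k = 53/4
k=3  a_k=3  p_k/q_k = 199/15
(x₁, y₁) = (199, 15);  199² − 176·15² = 1 ✓

199 15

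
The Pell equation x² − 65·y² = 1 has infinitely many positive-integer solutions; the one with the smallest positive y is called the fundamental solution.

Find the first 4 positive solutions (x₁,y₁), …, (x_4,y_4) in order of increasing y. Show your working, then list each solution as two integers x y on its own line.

[8; 16] for √65; ℓ=1 ⇒ convergent index 1
a_0=8:  p_0=8·1+0=8,  q_0=8·0+1=1
a_1=16:  p_1=16·8+1=129,  q_1=16·1+0=16
(x₁, y₁) = (129, 16);  129² − 65·16² = 1 ✓
(129+16√65)^2 = 33281 + 4128√65
(129+16√65)^3 = 8586369 + 1065008√65
(129+16√65)^4 = 2215249921 + 274767936√65

129 16
33281 4128
8586369 1065008
2215249921 274767936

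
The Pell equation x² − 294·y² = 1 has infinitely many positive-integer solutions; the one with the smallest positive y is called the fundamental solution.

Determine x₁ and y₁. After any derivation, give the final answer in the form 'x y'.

d=294: √d = [17; 6,1,4,1,6,34] (ℓ=6, even), read p_5/q_5
k=0  a_k=17  p_k/q_k = 17/1
…
k=4  a_k=1  p_k/q_k = 703/41
k=5  a_k=6  p_k/q_k = 4801/280
→ (4801, 280).  Check: 4801²=23049601, 294·280²=23049600, difference 1.

4801 280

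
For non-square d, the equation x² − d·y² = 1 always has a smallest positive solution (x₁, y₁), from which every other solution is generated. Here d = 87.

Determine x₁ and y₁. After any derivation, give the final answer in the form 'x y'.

[9; 3,18] for √87; ℓ=2 ⇒ convergent index 1
step 0: (9, 1)  from 9·(1,0) + (0,1)
step 1: (28, 3)  from 3·(9,1) + (1,0)
→ (28, 3).  Check: 28²=784, 87·3²=783, difference 1.

28 3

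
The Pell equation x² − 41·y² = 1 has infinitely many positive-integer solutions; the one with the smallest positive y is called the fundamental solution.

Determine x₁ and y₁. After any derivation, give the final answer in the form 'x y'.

√41 → a₀=6, period (2,2,12); ℓ=3 odd so k=5
step 0: (6, 1)  from 6·(1,0) + (0,1)
step 1: (13, 2)  from 2·(6,1) + (1,0)
step 2: (32, 5)  from 2·(13,2) + (6,1)
step 3: (397, 62)  from 12·(32,5) + (13,2)
step 4: (826, 129)  from 2·(397,62) + (32,5)
step 5: (2049, 320)  from 2·(826,129) + (397,62)
(x₁, y₁) = (2049, 320);  2049² − 41·320² = 1 ✓

2049 320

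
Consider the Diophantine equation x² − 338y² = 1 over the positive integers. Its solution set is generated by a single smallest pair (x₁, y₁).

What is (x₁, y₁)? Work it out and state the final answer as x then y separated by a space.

[18; 2,1,1,2,36] for √338; ℓ=5 ⇒ convergent index 9
k=0  a_k=18  p_k/q_k = 18/1
…
k=2  a_k=1  p_k/q_k = 55/3
k=3  a_k=1  p_k/q_k = 92/5
k=4  a_k=2  p_k/q_k = 239/13
…
k=6  a_k=2  p_k/q_k = 17631/959
k=7  a_k=1  p_k/q_k = 26327/1432
k=8  a_k=1  p_k/q_k = 43958/2391
k=9  a_k=2  p_k/q_k = 114243/6214
(x₁, y₁) = (114243, 6214);  114243² − 338·6214² = 1 ✓

114243 6214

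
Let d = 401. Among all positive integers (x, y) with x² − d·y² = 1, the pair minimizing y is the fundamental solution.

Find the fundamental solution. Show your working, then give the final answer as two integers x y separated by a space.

801 40

d=401: √d = [20; 40] (ℓ=1, odd), read p_1/q_1
step 0: (20, 1)  from 20·(1,0) + (0,1)
step 1: (801, 40)  from 40·(20,1) + (1,0)
(x₁, y₁) = (801, 40);  801² − 401·40² = 1 ✓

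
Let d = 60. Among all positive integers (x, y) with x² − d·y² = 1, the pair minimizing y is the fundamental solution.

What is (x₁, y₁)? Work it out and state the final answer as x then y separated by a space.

31 4

d=60: √d = [7; 1,2,1,14] (ℓ=4, even), read p_3/q_3
k=0  a_k=7  p_k/q_k = 7/1
k=1  a_k=1  p_k/q_k = 8/1
k=2  a_k=2  p_k/q_k = 23/3
k=3  a_k=1  p_k/q_k = 31/4
→ (31, 4).  Check: 31²=961, 60·4²=960, difference 1.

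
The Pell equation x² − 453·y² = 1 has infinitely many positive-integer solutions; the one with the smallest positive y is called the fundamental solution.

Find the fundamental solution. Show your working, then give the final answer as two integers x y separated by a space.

1653751 77700

[21; 3,1,1,10,14,10,1,1,3,42] for √453; ℓ=10 ⇒ convergent index 9
step 0: (21, 1)  from 21·(1,0) + (0,1)
step 1: (64, 3)  from 3·(21,1) + (1,0)
step 2: (85, 4)  from 1·(64,3) + (21,1)
step 3: (149, 7)  from 1·(85,4) + (64,3)
step 4: (1575, 74)  from 10·(149,7) + (85,4)
step 5: (22199, 1043)  from 14·(1575,74) + (149,7)
step 6: (223565, 10504)  from 10·(22199,1043) + (1575,74)
step 7: (245764, 11547)  from 1·(223565,10504) + (22199,1043)
step 8: (469329, 22051)  from 1·(245764,11547) + (223565,10504)
step 9: (1653751, 77700)  from 3·(469329,22051) + (245764,11547)
fundamental: x₁=1653751, y₁=77700  (since 2734892370001 − 453·6037290000 = 1)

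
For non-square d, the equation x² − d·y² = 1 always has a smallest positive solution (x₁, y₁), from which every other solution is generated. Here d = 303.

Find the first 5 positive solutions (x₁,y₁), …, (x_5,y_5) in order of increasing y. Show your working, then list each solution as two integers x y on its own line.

2524 145
12741151 731960
64317327724 3694933935
324673857609601 18652025771920
1638953568895938124 94155422401718225

d=303: √d = [17; 2,2,5,2,2,34] (ℓ=6, even), read p_5/q_5
k=0  a_k=17  p_k/q_k = 17/1
…
k=3  a_k=5  p_k/q_k = 470/27
k=4  a_k=2  p_k/q_k = 1027/59
k=5  a_k=2  p_k/q_k = 2524/145
fundamental: x₁=2524, y₁=145  (since 6370576 − 303·21025 = 1)
k=2:  x_2 = 2524·2524+303·145·145 = 12741151,  y_2 = 2524·145+145·2524 = 731960
k=3:  x_3 = 2524·12741151+303·145·731960 = 64317327724,  y_3 = 2524·731960+145·12741151 = 3694933935
k=4:  x_4 = 2524·64317327724+303·145·3694933935 = 324673857609601,  y_4 = 2524·3694933935+145·64317327724 = 18652025771920
k=5:  x_5 = 2524·324673857609601+303·145·18652025771920 = 1638953568895938124,  y_5 = 2524·18652025771920+145·324673857609601 = 94155422401718225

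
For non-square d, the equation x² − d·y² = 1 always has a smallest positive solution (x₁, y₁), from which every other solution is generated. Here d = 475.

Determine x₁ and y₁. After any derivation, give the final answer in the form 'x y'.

57799 2652

d=475: √d = [21; 1,3,1,6,2,6,1,3,1,42] (ℓ=10, even), read p_9/q_9
a_0=21:  p_0=21·1+0=21,  q_0=21·0+1=1
…
a_2=3:  p_2=3·22+21=87,  q_2=3·1+1=4
…
a_8=3:  p_8=3·11878+10287=45921,  q_8=3·545+472=2107
a_9=1:  p_9=1·45921+11878=57799,  q_9=1·2107+545=2652
fundamental: x₁=57799, y₁=2652  (since 3340724401 − 475·7033104 = 1)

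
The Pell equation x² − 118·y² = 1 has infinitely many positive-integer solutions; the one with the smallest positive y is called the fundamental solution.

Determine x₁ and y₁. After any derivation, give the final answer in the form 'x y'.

[10; 1,6,3,2,10,2,3,6,1,20] for √118; ℓ=10 ⇒ convergent index 9
a_0=10:  p_0=10·1+0=10,  q_0=10·0+1=1
…
a_3=3:  p_3=3·76+11=239,  q_3=3·7+1=22
a_4=2:  p_4=2·239+76=554,  q_4=2·22+7=51
…
a_6=2:  p_6=2·5779+554=12112,  q_6=2·532+51=1115
…
a_8=6:  p_8=6·42115+12112=264802,  q_8=6·3877+1115=24377
a_9=1:  p_9=1·264802+42115=306917,  q_9=1·24377+3877=28254
fundamental: x₁=306917, y₁=28254  (since 94198044889 − 118·798288516 = 1)

306917 28254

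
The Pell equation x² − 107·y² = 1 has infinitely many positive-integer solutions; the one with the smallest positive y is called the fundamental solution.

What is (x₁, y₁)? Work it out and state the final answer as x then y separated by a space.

962 93

[10; 2,1,9,1,2,20] for √107; ℓ=6 ⇒ convergent index 5
k=0  a_k=10  p_k/q_k = 10/1
…
k=3  a_k=9  p_k/q_k = 300/29
k=4  a_k=1  p_k/q_k = 331/32
k=5  a_k=2  p_k/q_k = 962/93
(x₁, y₁) = (962, 93);  962² − 107·93² = 1 ✓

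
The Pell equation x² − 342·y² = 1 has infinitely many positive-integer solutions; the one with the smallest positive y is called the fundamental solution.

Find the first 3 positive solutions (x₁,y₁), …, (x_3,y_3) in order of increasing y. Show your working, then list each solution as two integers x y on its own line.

37 2
2737 148
202501 10950

[18; 2,36] for √342; ℓ=2 ⇒ convergent index 1
k=0  a_k=18  p_k/q_k = 18/1
k=1  a_k=2  p_k/q_k = 37/2
fundamental: x₁=37, y₁=2  (since 1369 − 342·4 = 1)
(x_2, y_2) = (37·37 + 342·2·2, 37·2 + 2·37) = (2737, 148)
(x_3, y_3) = (37·2737 + 342·2·148, 37·148 + 2·2737) = (202501, 10950)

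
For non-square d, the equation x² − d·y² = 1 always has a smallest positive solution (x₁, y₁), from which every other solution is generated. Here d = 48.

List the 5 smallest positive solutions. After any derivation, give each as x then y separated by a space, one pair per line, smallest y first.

d=48: √d = [6; 1,12] (ℓ=2, even), read p_1/q_1
a_0=6:  p_0=6·1+0=6,  q_0=6·0+1=1
a_1=1:  p_1=1·6+1=7,  q_1=1·1+0=1
→ (7, 1).  Check: 7²=49, 48·1²=48, difference 1.
n=2: (7,1)∘(7,1) = (7·7+48·1·1, 7·1+1·7) = (97,14)
n=3: (97,14)∘(7,1) = (7·97+48·1·14, 7·14+1·97) = (1351,195)
n=4: (1351,195)∘(7,1) = (7·1351+48·1·195, 7·195+1·1351) = (18817,2716)
n=5: (18817,2716)∘(7,1) = (7·18817+48·1·2716, 7·2716+1·18817) = (262087,37829)

7 1
97 14
1351 195
18817 2716
262087 37829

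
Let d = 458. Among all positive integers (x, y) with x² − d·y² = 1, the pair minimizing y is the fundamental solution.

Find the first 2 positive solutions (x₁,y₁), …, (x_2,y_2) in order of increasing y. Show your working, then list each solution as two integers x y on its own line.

22899 1070
1048728401 49003860

√458 = [21; 2,2,42, …], period ℓ=3 (odd) → k=5
i=0: a=21 ⇒ p=21, q=1
i=1: a=2 ⇒ p=43, q=2
i=2: a=2 ⇒ p=107, q=5
…
i=4: a=2 ⇒ p=9181, q=429
i=5: a=2 ⇒ p=22899, q=1070
fundamental: x₁=22899, y₁=1070  (since 524364201 − 458·1144900 = 1)
(22899+1070√458)^2 = 1048728401 + 49003860√458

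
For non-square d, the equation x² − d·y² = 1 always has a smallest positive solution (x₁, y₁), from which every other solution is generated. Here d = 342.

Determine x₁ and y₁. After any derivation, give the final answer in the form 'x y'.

√342 = [18; 2,36, …], period ℓ=2 (even) → k=1
k=0  a_k=18  p_k/q_k = 18/1
k=1  a_k=2  p_k/q_k = 37/2
→ (37, 2).  Check: 37²=1369, 342·2²=1368, difference 1.

37 2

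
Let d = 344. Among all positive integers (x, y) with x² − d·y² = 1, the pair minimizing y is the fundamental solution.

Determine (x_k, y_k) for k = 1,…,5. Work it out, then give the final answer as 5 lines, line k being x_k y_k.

√344 → a₀=18, period (1,1,4,1,3,1,4,1,1,36); ℓ=10 even so k=9
i=0: a=18 ⇒ p=18, q=1
…
i=2: a=1 ⇒ p=37, q=2
i=3: a=4 ⇒ p=167, q=9
…
i=5: a=3 ⇒ p=779, q=42
i=6: a=1 ⇒ p=983, q=53
i=7: a=4 ⇒ p=4711, q=254
i=8: a=1 ⇒ p=5694, q=307
i=9: a=1 ⇒ p=10405, q=561
fundamental: x₁=10405, y₁=561  (since 108264025 − 344·314721 = 1)
k=2:  x_2 = 10405·10405+344·561·561 = 216528049,  y_2 = 10405·561+561·10405 = 11674410
k=3:  x_3 = 10405·216528049+344·561·11674410 = 4505948689285,  y_3 = 10405·11674410+561·216528049 = 242944471539
k=4:  x_4 = 10405·4505948689285+344·561·242944471539 = 93768792007492801,  y_4 = 10405·242944471539+561·4505948689285 = 5055674441052180
k=5:  x_5 = 10405·93768792007492801+344·561·5055674441052180 = 1951328557169976499525,  y_5 = 10405·5055674441052180+561·93768792007492801 = 105208584875351394261

10405 561
216528049 11674410
4505948689285 242944471539
93768792007492801 5055674441052180
1951328557169976499525 105208584875351394261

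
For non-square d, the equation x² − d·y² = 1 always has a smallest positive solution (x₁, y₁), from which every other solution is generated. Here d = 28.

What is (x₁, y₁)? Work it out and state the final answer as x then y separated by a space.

[5; 3,2,3,10] for √28; ℓ=4 ⇒ convergent index 3
step 0: (5, 1)  from 5·(1,0) + (0,1)
step 1: (16, 3)  from 3·(5,1) + (1,0)
step 2: (37, 7)  from 2·(16,3) + (5,1)
step 3: (127, 24)  from 3·(37,7) + (16,3)
fundamental: x₁=127, y₁=24  (since 16129 − 28·576 = 1)

127 24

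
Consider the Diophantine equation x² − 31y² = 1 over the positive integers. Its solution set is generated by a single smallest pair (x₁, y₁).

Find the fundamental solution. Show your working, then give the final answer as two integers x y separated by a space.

√31 = [5; 1,1,3,5,3,1,1,10, …], period ℓ=8 (even) → k=7
k=0  a_k=5  p_k/q_k = 5/1
…
k=2  a_k=1  p_k/q_k = 11/2
…
k=4  a_k=5  p_k/q_k = 206/37
…
k=6  a_k=1  p_k/q_k = 863/155
k=7  a_k=1  p_k/q_k = 1520/273
(x₁, y₁) = (1520, 273);  1520² − 31·273² = 1 ✓

1520 273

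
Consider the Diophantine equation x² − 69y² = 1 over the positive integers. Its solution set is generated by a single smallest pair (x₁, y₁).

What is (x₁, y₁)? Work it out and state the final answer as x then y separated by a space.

7775 936

√69 → a₀=8, period (3,3,1,4,1,3,3,16); ℓ=8 even so k=7
k=0  a_k=8  p_k/q_k = 8/1
k=1  a_k=3  p_k/q_k = 25/3
k=2  a_k=3  p_k/q_k = 83/10
…
k=6  a_k=3  p_k/q_k = 2384/287
k=7  a_k=3  p_k/q_k = 7775/936
→ (7775, 936).  Check: 7775²=60450625, 69·936²=60450624, difference 1.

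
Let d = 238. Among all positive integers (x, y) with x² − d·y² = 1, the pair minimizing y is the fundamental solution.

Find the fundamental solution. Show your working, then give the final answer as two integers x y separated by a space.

√238 = [15; 2,2,1,14,1,2,2,30, …], period ℓ=8 (even) → k=7
i=0: a=15 ⇒ p=15, q=1
i=1: a=2 ⇒ p=31, q=2
i=2: a=2 ⇒ p=77, q=5
…
i=6: a=2 ⇒ p=4983, q=323
i=7: a=2 ⇒ p=11663, q=756
→ (11663, 756).  Check: 11663²=136025569, 238·756²=136025568, difference 1.

11663 756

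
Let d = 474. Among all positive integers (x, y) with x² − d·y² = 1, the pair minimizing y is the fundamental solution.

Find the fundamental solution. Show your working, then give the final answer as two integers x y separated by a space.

√474 = [21; 1,3,2,1,1,…,3,1,42, …], period ℓ=14 (even) → k=13
step 0: (21, 1)  from 21·(1,0) + (0,1)
step 1: (22, 1)  from 1·(21,1) + (1,0)
…
step 5: (479, 22)  from 1·(283,13) + (196,9)
…
step 10: (16677, 766)  from 1·(10864,499) + (5813,267)
step 11: (44218, 2031)  from 2·(16677,766) + (10864,499)
step 12: (149331, 6859)  from 3·(44218,2031) + (16677,766)
step 13: (193549, 8890)  from 1·(149331,6859) + (44218,2031)
(x₁, y₁) = (193549, 8890);  193549² − 474·8890² = 1 ✓

193549 8890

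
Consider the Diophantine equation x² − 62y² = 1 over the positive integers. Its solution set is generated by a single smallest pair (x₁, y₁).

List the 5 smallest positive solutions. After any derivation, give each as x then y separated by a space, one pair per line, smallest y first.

√62 → a₀=7, period (1,6,1,14); ℓ=4 even so k=3
step 0: (7, 1)  from 7·(1,0) + (0,1)
…
step 2: (55, 7)  from 6·(8,1) + (7,1)
step 3: (63, 8)  from 1·(55,7) + (8,1)
→ (63, 8).  Check: 63²=3969, 62·8²=3968, difference 1.
k=2:  x_2 = 63·63+62·8·8 = 7937,  y_2 = 63·8+8·63 = 1008
k=3:  x_3 = 63·7937+62·8·1008 = 999999,  y_3 = 63·1008+8·7937 = 127000
k=4:  x_4 = 63·999999+62·8·127000 = 125991937,  y_4 = 63·127000+8·999999 = 16000992
k=5:  x_5 = 63·125991937+62·8·16000992 = 15873984063,  y_5 = 63·16000992+8·125991937 = 2015997992

63 8
7937 1008
999999 127000
125991937 16000992
15873984063 2015997992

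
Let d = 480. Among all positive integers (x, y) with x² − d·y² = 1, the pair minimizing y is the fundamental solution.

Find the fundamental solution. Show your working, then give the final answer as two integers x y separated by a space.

241 11

√480 = [21; 1,9,1,42, …], period ℓ=4 (even) → k=3
i=0: a=21 ⇒ p=21, q=1
i=1: a=1 ⇒ p=22, q=1
i=2: a=9 ⇒ p=219, q=10
i=3: a=1 ⇒ p=241, q=11
→ (241, 11).  Check: 241²=58081, 480·11²=58080, difference 1.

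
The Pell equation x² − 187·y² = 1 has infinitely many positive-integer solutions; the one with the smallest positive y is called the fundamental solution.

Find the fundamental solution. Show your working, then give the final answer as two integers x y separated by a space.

√187 = [13; 1,2,13,2,1,26, …], period ℓ=6 (even) → k=5
step 0: (13, 1)  from 13·(1,0) + (0,1)
step 1: (14, 1)  from 1·(13,1) + (1,0)
step 2: (41, 3)  from 2·(14,1) + (13,1)
…
step 4: (1135, 83)  from 2·(547,40) + (41,3)
step 5: (1682, 123)  from 1·(1135,83) + (547,40)
(x₁, y₁) = (1682, 123);  1682² − 187·123² = 1 ✓

1682 123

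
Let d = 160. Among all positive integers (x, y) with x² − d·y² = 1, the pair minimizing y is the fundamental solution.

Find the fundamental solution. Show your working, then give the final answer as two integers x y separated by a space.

721 57

√160 → a₀=12, period (1,1,1,5,1,1,1,24); ℓ=8 even so k=7
i=0: a=12 ⇒ p=12, q=1
i=1: a=1 ⇒ p=13, q=1
…
i=3: a=1 ⇒ p=38, q=3
i=4: a=5 ⇒ p=215, q=17
…
i=6: a=1 ⇒ p=468, q=37
i=7: a=1 ⇒ p=721, q=57
→ (721, 57).  Check: 721²=519841, 160·57²=519840, difference 1.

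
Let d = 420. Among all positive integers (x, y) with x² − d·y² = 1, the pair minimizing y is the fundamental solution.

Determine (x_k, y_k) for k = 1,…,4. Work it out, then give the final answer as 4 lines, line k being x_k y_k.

√420 = [20; 2,40, …], period ℓ=2 (even) → k=1
a_0=20:  p_0=20·1+0=20,  q_0=20·0+1=1
a_1=2:  p_1=2·20+1=41,  q_1=2·1+0=2
→ (41, 2).  Check: 41²=1681, 420·2²=1680, difference 1.
(x_2, y_2) = (41·41 + 420·2·2, 41·2 + 2·41) = (3361, 164)
(x_3, y_3) = (41·3361 + 420·2·164, 41·164 + 2·3361) = (275561, 13446)
(x_4, y_4) = (41·275561 + 420·2·13446, 41·13446 + 2·275561) = (22592641, 1102408)

41 2
3361 164
275561 13446
22592641 1102408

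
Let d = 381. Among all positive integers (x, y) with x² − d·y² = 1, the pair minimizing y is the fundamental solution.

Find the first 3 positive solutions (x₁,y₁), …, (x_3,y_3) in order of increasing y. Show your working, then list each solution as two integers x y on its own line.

√381 = [19; 1,1,12,1,1,38, …], period ℓ=6 (even) → k=5
step 0: (19, 1)  from 19·(1,0) + (0,1)
step 1: (20, 1)  from 1·(19,1) + (1,0)
…
step 4: (527, 27)  from 1·(488,25) + (39,2)
step 5: (1015, 52)  from 1·(527,27) + (488,25)
(x₁, y₁) = (1015, 52);  1015² − 381·52² = 1 ✓
k=2:  x_2 = 1015·1015+381·52·52 = 2060449,  y_2 = 1015·52+52·1015 = 105560
k=3:  x_3 = 1015·2060449+381·52·105560 = 4182710455,  y_3 = 1015·105560+52·2060449 = 214286748

1015 52
2060449 105560
4182710455 214286748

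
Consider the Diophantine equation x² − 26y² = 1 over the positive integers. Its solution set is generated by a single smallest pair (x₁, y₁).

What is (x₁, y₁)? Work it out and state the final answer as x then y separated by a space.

51 10

d=26: √d = [5; 10] (ℓ=1, odd), read p_1/q_1
i=0: a=5 ⇒ p=5, q=1
i=1: a=10 ⇒ p=51, q=10
(x₁, y₁) = (51, 10);  51² − 26·10² = 1 ✓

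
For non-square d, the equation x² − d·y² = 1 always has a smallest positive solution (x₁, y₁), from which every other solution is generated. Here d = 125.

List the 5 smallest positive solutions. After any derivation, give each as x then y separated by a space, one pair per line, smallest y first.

√125 → a₀=11, period (5,1,1,5,22); ℓ=5 odd so k=9
i=0: a=11 ⇒ p=11, q=1
…
i=2: a=1 ⇒ p=67, q=6
i=3: a=1 ⇒ p=123, q=11
…
i=8: a=1 ⇒ p=167761, q=15005
i=9: a=5 ⇒ p=930249, q=83204
(x₁, y₁) = (930249, 83204);  930249² − 125·83204² = 1 ✓
(930249+83204√125)^2 = 1730726404001 + 154800875592√125
(930249+83204√125)^3 = 3220013013190122249 + 288006719437081612√125
(930249+83204√125)^4 = 5990827771012465337616001 + 535835925499096664087184√125
(930249+83204√125)^5 = 11145923086309929722690704506249 + 996921667718930338621440576020√125

930249 83204
1730726404001 154800875592
3220013013190122249 288006719437081612
5990827771012465337616001 535835925499096664087184
11145923086309929722690704506249 996921667718930338621440576020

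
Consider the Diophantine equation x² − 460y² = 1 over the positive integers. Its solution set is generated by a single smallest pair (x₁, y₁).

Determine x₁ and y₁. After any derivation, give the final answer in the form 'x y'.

[21; 2,4,3,1,2,10,2,1,3,4,2,42] for √460; ℓ=12 ⇒ convergent index 11
i=0: a=21 ⇒ p=21, q=1
…
i=2: a=4 ⇒ p=193, q=9
i=3: a=3 ⇒ p=622, q=29
i=4: a=1 ⇒ p=815, q=38
…
i=7: a=2 ⇒ p=48922, q=2281
…
i=9: a=3 ⇒ p=265693, q=12388
i=10: a=4 ⇒ p=1135029, q=52921
i=11: a=2 ⇒ p=2535751, q=118230
fundamental: x₁=2535751, y₁=118230  (since 6430033134001 − 460·13978332900 = 1)

2535751 118230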